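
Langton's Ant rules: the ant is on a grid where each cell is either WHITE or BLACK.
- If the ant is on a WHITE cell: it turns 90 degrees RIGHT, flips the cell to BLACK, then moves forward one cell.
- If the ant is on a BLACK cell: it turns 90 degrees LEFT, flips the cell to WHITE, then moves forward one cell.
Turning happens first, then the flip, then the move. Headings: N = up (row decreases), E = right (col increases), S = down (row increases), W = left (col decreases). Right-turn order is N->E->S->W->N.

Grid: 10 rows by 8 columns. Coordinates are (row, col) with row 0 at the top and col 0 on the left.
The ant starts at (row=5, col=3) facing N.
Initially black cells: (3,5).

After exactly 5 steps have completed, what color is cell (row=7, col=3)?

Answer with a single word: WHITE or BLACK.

Answer: WHITE

Derivation:
Step 1: on WHITE (5,3): turn R to E, flip to black, move to (5,4). |black|=2
Step 2: on WHITE (5,4): turn R to S, flip to black, move to (6,4). |black|=3
Step 3: on WHITE (6,4): turn R to W, flip to black, move to (6,3). |black|=4
Step 4: on WHITE (6,3): turn R to N, flip to black, move to (5,3). |black|=5
Step 5: on BLACK (5,3): turn L to W, flip to white, move to (5,2). |black|=4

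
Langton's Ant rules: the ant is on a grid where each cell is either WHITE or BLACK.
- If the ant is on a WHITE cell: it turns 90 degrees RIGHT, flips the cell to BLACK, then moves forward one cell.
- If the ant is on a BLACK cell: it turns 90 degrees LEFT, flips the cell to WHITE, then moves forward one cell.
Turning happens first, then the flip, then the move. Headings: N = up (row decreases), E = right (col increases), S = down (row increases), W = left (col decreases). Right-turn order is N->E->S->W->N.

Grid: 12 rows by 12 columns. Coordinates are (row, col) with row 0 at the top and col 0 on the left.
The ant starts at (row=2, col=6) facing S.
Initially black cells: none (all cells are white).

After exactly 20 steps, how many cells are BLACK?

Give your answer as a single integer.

Answer: 6

Derivation:
Step 1: on WHITE (2,6): turn R to W, flip to black, move to (2,5). |black|=1
Step 2: on WHITE (2,5): turn R to N, flip to black, move to (1,5). |black|=2
Step 3: on WHITE (1,5): turn R to E, flip to black, move to (1,6). |black|=3
Step 4: on WHITE (1,6): turn R to S, flip to black, move to (2,6). |black|=4
Step 5: on BLACK (2,6): turn L to E, flip to white, move to (2,7). |black|=3
Step 6: on WHITE (2,7): turn R to S, flip to black, move to (3,7). |black|=4
Step 7: on WHITE (3,7): turn R to W, flip to black, move to (3,6). |black|=5
Step 8: on WHITE (3,6): turn R to N, flip to black, move to (2,6). |black|=6
Step 9: on WHITE (2,6): turn R to E, flip to black, move to (2,7). |black|=7
Step 10: on BLACK (2,7): turn L to N, flip to white, move to (1,7). |black|=6
Step 11: on WHITE (1,7): turn R to E, flip to black, move to (1,8). |black|=7
Step 12: on WHITE (1,8): turn R to S, flip to black, move to (2,8). |black|=8
Step 13: on WHITE (2,8): turn R to W, flip to black, move to (2,7). |black|=9
Step 14: on WHITE (2,7): turn R to N, flip to black, move to (1,7). |black|=10
Step 15: on BLACK (1,7): turn L to W, flip to white, move to (1,6). |black|=9
Step 16: on BLACK (1,6): turn L to S, flip to white, move to (2,6). |black|=8
Step 17: on BLACK (2,6): turn L to E, flip to white, move to (2,7). |black|=7
Step 18: on BLACK (2,7): turn L to N, flip to white, move to (1,7). |black|=6
Step 19: on WHITE (1,7): turn R to E, flip to black, move to (1,8). |black|=7
Step 20: on BLACK (1,8): turn L to N, flip to white, move to (0,8). |black|=6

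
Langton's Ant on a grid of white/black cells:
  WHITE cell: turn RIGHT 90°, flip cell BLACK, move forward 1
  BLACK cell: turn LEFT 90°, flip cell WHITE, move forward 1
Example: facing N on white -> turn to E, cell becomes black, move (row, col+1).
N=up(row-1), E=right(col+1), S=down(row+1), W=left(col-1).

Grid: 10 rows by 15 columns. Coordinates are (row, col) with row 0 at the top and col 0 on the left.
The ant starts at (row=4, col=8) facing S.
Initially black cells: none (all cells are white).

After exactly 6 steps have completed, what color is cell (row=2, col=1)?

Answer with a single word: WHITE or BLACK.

Step 1: on WHITE (4,8): turn R to W, flip to black, move to (4,7). |black|=1
Step 2: on WHITE (4,7): turn R to N, flip to black, move to (3,7). |black|=2
Step 3: on WHITE (3,7): turn R to E, flip to black, move to (3,8). |black|=3
Step 4: on WHITE (3,8): turn R to S, flip to black, move to (4,8). |black|=4
Step 5: on BLACK (4,8): turn L to E, flip to white, move to (4,9). |black|=3
Step 6: on WHITE (4,9): turn R to S, flip to black, move to (5,9). |black|=4

Answer: WHITE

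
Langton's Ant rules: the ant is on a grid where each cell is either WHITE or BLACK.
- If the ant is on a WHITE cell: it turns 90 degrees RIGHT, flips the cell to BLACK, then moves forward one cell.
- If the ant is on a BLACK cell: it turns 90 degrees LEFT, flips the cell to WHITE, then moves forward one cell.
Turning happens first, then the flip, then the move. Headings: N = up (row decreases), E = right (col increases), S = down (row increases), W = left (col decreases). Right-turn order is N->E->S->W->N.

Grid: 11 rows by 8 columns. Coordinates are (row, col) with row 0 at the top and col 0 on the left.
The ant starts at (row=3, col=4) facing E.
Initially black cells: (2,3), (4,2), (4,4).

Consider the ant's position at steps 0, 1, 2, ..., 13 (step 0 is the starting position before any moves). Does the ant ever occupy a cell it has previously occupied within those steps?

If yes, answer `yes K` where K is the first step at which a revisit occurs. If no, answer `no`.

Answer: yes 5

Derivation:
Step 1: on WHITE (3,4): turn R to S, flip to black, move to (4,4). |black|=4 — new cell
Step 2: on BLACK (4,4): turn L to E, flip to white, move to (4,5). |black|=3 — new cell
Step 3: on WHITE (4,5): turn R to S, flip to black, move to (5,5). |black|=4 — new cell
Step 4: on WHITE (5,5): turn R to W, flip to black, move to (5,4). |black|=5 — new cell
Step 5: on WHITE (5,4): turn R to N, flip to black, move to (4,4). |black|=6 — REVISIT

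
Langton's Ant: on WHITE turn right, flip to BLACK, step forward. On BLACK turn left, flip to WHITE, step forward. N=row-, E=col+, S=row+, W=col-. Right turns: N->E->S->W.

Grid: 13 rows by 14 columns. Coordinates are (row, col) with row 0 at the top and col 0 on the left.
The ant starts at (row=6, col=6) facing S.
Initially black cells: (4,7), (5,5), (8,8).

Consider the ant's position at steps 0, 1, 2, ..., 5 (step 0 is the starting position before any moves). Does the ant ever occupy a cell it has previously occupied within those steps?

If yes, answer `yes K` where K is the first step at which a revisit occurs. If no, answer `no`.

Step 1: on WHITE (6,6): turn R to W, flip to black, move to (6,5). |black|=4 — new cell
Step 2: on WHITE (6,5): turn R to N, flip to black, move to (5,5). |black|=5 — new cell
Step 3: on BLACK (5,5): turn L to W, flip to white, move to (5,4). |black|=4 — new cell
Step 4: on WHITE (5,4): turn R to N, flip to black, move to (4,4). |black|=5 — new cell
Step 5: on WHITE (4,4): turn R to E, flip to black, move to (4,5). |black|=6 — new cell
No revisit within 5 steps.

Answer: no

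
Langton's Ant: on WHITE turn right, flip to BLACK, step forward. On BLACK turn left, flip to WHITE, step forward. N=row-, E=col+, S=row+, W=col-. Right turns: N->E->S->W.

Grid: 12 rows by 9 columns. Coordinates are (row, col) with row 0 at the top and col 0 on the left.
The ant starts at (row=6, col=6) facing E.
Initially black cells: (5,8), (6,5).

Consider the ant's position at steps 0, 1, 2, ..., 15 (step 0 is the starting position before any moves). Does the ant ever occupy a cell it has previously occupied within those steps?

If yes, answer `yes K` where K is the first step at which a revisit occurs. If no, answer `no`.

Answer: yes 7

Derivation:
Step 1: on WHITE (6,6): turn R to S, flip to black, move to (7,6). |black|=3 — new cell
Step 2: on WHITE (7,6): turn R to W, flip to black, move to (7,5). |black|=4 — new cell
Step 3: on WHITE (7,5): turn R to N, flip to black, move to (6,5). |black|=5 — new cell
Step 4: on BLACK (6,5): turn L to W, flip to white, move to (6,4). |black|=4 — new cell
Step 5: on WHITE (6,4): turn R to N, flip to black, move to (5,4). |black|=5 — new cell
Step 6: on WHITE (5,4): turn R to E, flip to black, move to (5,5). |black|=6 — new cell
Step 7: on WHITE (5,5): turn R to S, flip to black, move to (6,5). |black|=7 — REVISIT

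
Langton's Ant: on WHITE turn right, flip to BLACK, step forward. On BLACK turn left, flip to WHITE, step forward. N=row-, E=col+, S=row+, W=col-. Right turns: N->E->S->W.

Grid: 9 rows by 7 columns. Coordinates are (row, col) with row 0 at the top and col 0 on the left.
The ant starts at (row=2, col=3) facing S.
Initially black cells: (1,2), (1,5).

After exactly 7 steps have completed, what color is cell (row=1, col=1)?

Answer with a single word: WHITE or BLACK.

Step 1: on WHITE (2,3): turn R to W, flip to black, move to (2,2). |black|=3
Step 2: on WHITE (2,2): turn R to N, flip to black, move to (1,2). |black|=4
Step 3: on BLACK (1,2): turn L to W, flip to white, move to (1,1). |black|=3
Step 4: on WHITE (1,1): turn R to N, flip to black, move to (0,1). |black|=4
Step 5: on WHITE (0,1): turn R to E, flip to black, move to (0,2). |black|=5
Step 6: on WHITE (0,2): turn R to S, flip to black, move to (1,2). |black|=6
Step 7: on WHITE (1,2): turn R to W, flip to black, move to (1,1). |black|=7

Answer: BLACK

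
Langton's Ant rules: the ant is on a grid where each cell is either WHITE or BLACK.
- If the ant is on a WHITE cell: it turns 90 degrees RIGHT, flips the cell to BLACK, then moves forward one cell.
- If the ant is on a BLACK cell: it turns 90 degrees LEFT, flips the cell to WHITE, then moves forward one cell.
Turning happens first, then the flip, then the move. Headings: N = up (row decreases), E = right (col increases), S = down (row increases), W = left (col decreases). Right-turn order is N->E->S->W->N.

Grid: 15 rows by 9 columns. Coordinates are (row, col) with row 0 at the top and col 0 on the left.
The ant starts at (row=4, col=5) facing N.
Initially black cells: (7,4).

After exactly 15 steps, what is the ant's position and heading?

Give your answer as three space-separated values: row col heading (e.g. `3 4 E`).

Answer: 5 5 E

Derivation:
Step 1: on WHITE (4,5): turn R to E, flip to black, move to (4,6). |black|=2
Step 2: on WHITE (4,6): turn R to S, flip to black, move to (5,6). |black|=3
Step 3: on WHITE (5,6): turn R to W, flip to black, move to (5,5). |black|=4
Step 4: on WHITE (5,5): turn R to N, flip to black, move to (4,5). |black|=5
Step 5: on BLACK (4,5): turn L to W, flip to white, move to (4,4). |black|=4
Step 6: on WHITE (4,4): turn R to N, flip to black, move to (3,4). |black|=5
Step 7: on WHITE (3,4): turn R to E, flip to black, move to (3,5). |black|=6
Step 8: on WHITE (3,5): turn R to S, flip to black, move to (4,5). |black|=7
Step 9: on WHITE (4,5): turn R to W, flip to black, move to (4,4). |black|=8
Step 10: on BLACK (4,4): turn L to S, flip to white, move to (5,4). |black|=7
Step 11: on WHITE (5,4): turn R to W, flip to black, move to (5,3). |black|=8
Step 12: on WHITE (5,3): turn R to N, flip to black, move to (4,3). |black|=9
Step 13: on WHITE (4,3): turn R to E, flip to black, move to (4,4). |black|=10
Step 14: on WHITE (4,4): turn R to S, flip to black, move to (5,4). |black|=11
Step 15: on BLACK (5,4): turn L to E, flip to white, move to (5,5). |black|=10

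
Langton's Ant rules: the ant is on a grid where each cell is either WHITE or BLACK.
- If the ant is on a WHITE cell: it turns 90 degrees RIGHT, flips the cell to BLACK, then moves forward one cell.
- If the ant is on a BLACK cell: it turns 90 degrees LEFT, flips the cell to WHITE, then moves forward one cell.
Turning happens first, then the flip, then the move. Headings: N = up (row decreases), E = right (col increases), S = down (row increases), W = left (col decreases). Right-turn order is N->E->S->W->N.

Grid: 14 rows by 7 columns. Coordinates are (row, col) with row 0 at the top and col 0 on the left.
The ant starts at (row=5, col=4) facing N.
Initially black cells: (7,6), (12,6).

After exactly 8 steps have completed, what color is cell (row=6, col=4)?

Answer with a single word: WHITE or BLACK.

Step 1: on WHITE (5,4): turn R to E, flip to black, move to (5,5). |black|=3
Step 2: on WHITE (5,5): turn R to S, flip to black, move to (6,5). |black|=4
Step 3: on WHITE (6,5): turn R to W, flip to black, move to (6,4). |black|=5
Step 4: on WHITE (6,4): turn R to N, flip to black, move to (5,4). |black|=6
Step 5: on BLACK (5,4): turn L to W, flip to white, move to (5,3). |black|=5
Step 6: on WHITE (5,3): turn R to N, flip to black, move to (4,3). |black|=6
Step 7: on WHITE (4,3): turn R to E, flip to black, move to (4,4). |black|=7
Step 8: on WHITE (4,4): turn R to S, flip to black, move to (5,4). |black|=8

Answer: BLACK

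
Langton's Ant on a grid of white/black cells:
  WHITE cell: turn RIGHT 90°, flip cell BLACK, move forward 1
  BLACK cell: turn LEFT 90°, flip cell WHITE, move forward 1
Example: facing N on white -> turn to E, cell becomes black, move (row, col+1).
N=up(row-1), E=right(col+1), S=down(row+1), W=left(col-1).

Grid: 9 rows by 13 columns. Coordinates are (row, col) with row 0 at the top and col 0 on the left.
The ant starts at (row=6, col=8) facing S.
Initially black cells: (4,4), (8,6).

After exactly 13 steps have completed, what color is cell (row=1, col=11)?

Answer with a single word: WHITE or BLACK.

Answer: WHITE

Derivation:
Step 1: on WHITE (6,8): turn R to W, flip to black, move to (6,7). |black|=3
Step 2: on WHITE (6,7): turn R to N, flip to black, move to (5,7). |black|=4
Step 3: on WHITE (5,7): turn R to E, flip to black, move to (5,8). |black|=5
Step 4: on WHITE (5,8): turn R to S, flip to black, move to (6,8). |black|=6
Step 5: on BLACK (6,8): turn L to E, flip to white, move to (6,9). |black|=5
Step 6: on WHITE (6,9): turn R to S, flip to black, move to (7,9). |black|=6
Step 7: on WHITE (7,9): turn R to W, flip to black, move to (7,8). |black|=7
Step 8: on WHITE (7,8): turn R to N, flip to black, move to (6,8). |black|=8
Step 9: on WHITE (6,8): turn R to E, flip to black, move to (6,9). |black|=9
Step 10: on BLACK (6,9): turn L to N, flip to white, move to (5,9). |black|=8
Step 11: on WHITE (5,9): turn R to E, flip to black, move to (5,10). |black|=9
Step 12: on WHITE (5,10): turn R to S, flip to black, move to (6,10). |black|=10
Step 13: on WHITE (6,10): turn R to W, flip to black, move to (6,9). |black|=11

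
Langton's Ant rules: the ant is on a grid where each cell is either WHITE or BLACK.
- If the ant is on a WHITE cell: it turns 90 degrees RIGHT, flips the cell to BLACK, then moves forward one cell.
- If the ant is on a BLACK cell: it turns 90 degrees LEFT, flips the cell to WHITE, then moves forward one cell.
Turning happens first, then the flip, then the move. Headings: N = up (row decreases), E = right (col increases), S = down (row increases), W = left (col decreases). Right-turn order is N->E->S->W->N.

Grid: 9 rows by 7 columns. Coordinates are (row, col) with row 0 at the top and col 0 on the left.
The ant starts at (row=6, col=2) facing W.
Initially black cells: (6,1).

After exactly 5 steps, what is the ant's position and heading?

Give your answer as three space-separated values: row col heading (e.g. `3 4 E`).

Step 1: on WHITE (6,2): turn R to N, flip to black, move to (5,2). |black|=2
Step 2: on WHITE (5,2): turn R to E, flip to black, move to (5,3). |black|=3
Step 3: on WHITE (5,3): turn R to S, flip to black, move to (6,3). |black|=4
Step 4: on WHITE (6,3): turn R to W, flip to black, move to (6,2). |black|=5
Step 5: on BLACK (6,2): turn L to S, flip to white, move to (7,2). |black|=4

Answer: 7 2 S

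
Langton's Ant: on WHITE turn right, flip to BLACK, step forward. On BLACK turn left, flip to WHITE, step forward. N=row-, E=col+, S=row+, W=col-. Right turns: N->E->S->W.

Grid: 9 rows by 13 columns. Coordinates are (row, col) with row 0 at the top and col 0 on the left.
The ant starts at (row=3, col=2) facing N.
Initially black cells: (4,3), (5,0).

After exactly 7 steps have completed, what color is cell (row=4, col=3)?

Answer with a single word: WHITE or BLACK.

Answer: BLACK

Derivation:
Step 1: on WHITE (3,2): turn R to E, flip to black, move to (3,3). |black|=3
Step 2: on WHITE (3,3): turn R to S, flip to black, move to (4,3). |black|=4
Step 3: on BLACK (4,3): turn L to E, flip to white, move to (4,4). |black|=3
Step 4: on WHITE (4,4): turn R to S, flip to black, move to (5,4). |black|=4
Step 5: on WHITE (5,4): turn R to W, flip to black, move to (5,3). |black|=5
Step 6: on WHITE (5,3): turn R to N, flip to black, move to (4,3). |black|=6
Step 7: on WHITE (4,3): turn R to E, flip to black, move to (4,4). |black|=7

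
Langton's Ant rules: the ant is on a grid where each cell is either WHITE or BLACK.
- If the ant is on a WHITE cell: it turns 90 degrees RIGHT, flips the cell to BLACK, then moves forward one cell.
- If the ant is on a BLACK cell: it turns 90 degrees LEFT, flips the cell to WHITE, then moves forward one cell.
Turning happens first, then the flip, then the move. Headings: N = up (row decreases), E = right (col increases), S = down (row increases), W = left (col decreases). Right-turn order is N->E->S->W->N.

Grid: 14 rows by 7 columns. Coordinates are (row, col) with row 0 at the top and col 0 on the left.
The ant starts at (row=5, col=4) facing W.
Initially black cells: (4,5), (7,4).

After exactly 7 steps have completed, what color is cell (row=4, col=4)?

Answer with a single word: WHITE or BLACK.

Step 1: on WHITE (5,4): turn R to N, flip to black, move to (4,4). |black|=3
Step 2: on WHITE (4,4): turn R to E, flip to black, move to (4,5). |black|=4
Step 3: on BLACK (4,5): turn L to N, flip to white, move to (3,5). |black|=3
Step 4: on WHITE (3,5): turn R to E, flip to black, move to (3,6). |black|=4
Step 5: on WHITE (3,6): turn R to S, flip to black, move to (4,6). |black|=5
Step 6: on WHITE (4,6): turn R to W, flip to black, move to (4,5). |black|=6
Step 7: on WHITE (4,5): turn R to N, flip to black, move to (3,5). |black|=7

Answer: BLACK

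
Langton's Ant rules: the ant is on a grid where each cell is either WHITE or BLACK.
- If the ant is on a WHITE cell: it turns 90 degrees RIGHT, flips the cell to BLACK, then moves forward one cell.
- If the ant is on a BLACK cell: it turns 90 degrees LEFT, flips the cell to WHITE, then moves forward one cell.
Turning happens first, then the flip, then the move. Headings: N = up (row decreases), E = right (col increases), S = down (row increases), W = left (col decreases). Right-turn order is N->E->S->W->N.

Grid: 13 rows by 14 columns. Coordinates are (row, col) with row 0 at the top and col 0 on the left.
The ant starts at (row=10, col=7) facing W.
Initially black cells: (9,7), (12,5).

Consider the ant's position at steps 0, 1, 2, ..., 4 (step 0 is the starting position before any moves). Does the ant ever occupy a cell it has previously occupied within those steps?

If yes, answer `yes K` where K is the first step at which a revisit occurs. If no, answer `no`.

Answer: no

Derivation:
Step 1: on WHITE (10,7): turn R to N, flip to black, move to (9,7). |black|=3 — new cell
Step 2: on BLACK (9,7): turn L to W, flip to white, move to (9,6). |black|=2 — new cell
Step 3: on WHITE (9,6): turn R to N, flip to black, move to (8,6). |black|=3 — new cell
Step 4: on WHITE (8,6): turn R to E, flip to black, move to (8,7). |black|=4 — new cell
No revisit within 4 steps.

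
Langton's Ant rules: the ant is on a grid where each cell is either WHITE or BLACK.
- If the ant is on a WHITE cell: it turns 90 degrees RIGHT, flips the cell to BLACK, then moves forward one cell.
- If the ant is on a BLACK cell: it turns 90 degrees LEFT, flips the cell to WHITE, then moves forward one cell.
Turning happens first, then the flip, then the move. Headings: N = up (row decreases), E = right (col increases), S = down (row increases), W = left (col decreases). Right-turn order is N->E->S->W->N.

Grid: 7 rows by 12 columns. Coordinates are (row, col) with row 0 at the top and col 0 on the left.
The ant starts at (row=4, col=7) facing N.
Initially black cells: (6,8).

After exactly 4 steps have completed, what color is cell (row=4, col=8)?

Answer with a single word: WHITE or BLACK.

Answer: BLACK

Derivation:
Step 1: on WHITE (4,7): turn R to E, flip to black, move to (4,8). |black|=2
Step 2: on WHITE (4,8): turn R to S, flip to black, move to (5,8). |black|=3
Step 3: on WHITE (5,8): turn R to W, flip to black, move to (5,7). |black|=4
Step 4: on WHITE (5,7): turn R to N, flip to black, move to (4,7). |black|=5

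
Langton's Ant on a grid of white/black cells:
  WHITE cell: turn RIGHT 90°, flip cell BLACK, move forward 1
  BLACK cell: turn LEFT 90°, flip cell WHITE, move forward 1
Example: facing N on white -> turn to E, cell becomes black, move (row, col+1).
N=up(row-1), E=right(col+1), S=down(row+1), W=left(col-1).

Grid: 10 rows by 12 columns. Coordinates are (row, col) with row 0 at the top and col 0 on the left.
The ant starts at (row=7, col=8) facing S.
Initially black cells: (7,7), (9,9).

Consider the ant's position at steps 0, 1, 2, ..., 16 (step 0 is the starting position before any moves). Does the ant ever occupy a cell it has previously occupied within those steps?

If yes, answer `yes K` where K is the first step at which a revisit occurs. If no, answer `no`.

Step 1: on WHITE (7,8): turn R to W, flip to black, move to (7,7). |black|=3 — new cell
Step 2: on BLACK (7,7): turn L to S, flip to white, move to (8,7). |black|=2 — new cell
Step 3: on WHITE (8,7): turn R to W, flip to black, move to (8,6). |black|=3 — new cell
Step 4: on WHITE (8,6): turn R to N, flip to black, move to (7,6). |black|=4 — new cell
Step 5: on WHITE (7,6): turn R to E, flip to black, move to (7,7). |black|=5 — REVISIT

Answer: yes 5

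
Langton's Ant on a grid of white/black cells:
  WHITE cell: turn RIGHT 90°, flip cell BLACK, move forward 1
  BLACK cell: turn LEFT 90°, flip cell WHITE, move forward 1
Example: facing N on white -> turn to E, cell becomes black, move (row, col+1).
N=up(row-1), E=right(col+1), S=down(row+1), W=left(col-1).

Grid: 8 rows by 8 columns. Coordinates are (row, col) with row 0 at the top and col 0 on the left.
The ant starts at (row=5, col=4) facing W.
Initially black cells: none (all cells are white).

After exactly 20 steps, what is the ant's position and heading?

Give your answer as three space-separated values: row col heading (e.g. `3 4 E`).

Answer: 7 6 E

Derivation:
Step 1: on WHITE (5,4): turn R to N, flip to black, move to (4,4). |black|=1
Step 2: on WHITE (4,4): turn R to E, flip to black, move to (4,5). |black|=2
Step 3: on WHITE (4,5): turn R to S, flip to black, move to (5,5). |black|=3
Step 4: on WHITE (5,5): turn R to W, flip to black, move to (5,4). |black|=4
Step 5: on BLACK (5,4): turn L to S, flip to white, move to (6,4). |black|=3
Step 6: on WHITE (6,4): turn R to W, flip to black, move to (6,3). |black|=4
Step 7: on WHITE (6,3): turn R to N, flip to black, move to (5,3). |black|=5
Step 8: on WHITE (5,3): turn R to E, flip to black, move to (5,4). |black|=6
Step 9: on WHITE (5,4): turn R to S, flip to black, move to (6,4). |black|=7
Step 10: on BLACK (6,4): turn L to E, flip to white, move to (6,5). |black|=6
Step 11: on WHITE (6,5): turn R to S, flip to black, move to (7,5). |black|=7
Step 12: on WHITE (7,5): turn R to W, flip to black, move to (7,4). |black|=8
Step 13: on WHITE (7,4): turn R to N, flip to black, move to (6,4). |black|=9
Step 14: on WHITE (6,4): turn R to E, flip to black, move to (6,5). |black|=10
Step 15: on BLACK (6,5): turn L to N, flip to white, move to (5,5). |black|=9
Step 16: on BLACK (5,5): turn L to W, flip to white, move to (5,4). |black|=8
Step 17: on BLACK (5,4): turn L to S, flip to white, move to (6,4). |black|=7
Step 18: on BLACK (6,4): turn L to E, flip to white, move to (6,5). |black|=6
Step 19: on WHITE (6,5): turn R to S, flip to black, move to (7,5). |black|=7
Step 20: on BLACK (7,5): turn L to E, flip to white, move to (7,6). |black|=6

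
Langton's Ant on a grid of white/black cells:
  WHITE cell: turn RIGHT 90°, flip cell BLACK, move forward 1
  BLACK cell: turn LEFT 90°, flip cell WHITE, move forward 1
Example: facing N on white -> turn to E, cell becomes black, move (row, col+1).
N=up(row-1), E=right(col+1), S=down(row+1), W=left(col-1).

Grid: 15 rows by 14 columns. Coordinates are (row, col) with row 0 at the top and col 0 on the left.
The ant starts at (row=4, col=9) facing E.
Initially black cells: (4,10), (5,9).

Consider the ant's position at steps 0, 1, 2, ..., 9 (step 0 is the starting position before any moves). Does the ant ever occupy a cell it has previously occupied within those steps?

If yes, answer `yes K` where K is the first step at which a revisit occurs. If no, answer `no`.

Step 1: on WHITE (4,9): turn R to S, flip to black, move to (5,9). |black|=3 — new cell
Step 2: on BLACK (5,9): turn L to E, flip to white, move to (5,10). |black|=2 — new cell
Step 3: on WHITE (5,10): turn R to S, flip to black, move to (6,10). |black|=3 — new cell
Step 4: on WHITE (6,10): turn R to W, flip to black, move to (6,9). |black|=4 — new cell
Step 5: on WHITE (6,9): turn R to N, flip to black, move to (5,9). |black|=5 — REVISIT

Answer: yes 5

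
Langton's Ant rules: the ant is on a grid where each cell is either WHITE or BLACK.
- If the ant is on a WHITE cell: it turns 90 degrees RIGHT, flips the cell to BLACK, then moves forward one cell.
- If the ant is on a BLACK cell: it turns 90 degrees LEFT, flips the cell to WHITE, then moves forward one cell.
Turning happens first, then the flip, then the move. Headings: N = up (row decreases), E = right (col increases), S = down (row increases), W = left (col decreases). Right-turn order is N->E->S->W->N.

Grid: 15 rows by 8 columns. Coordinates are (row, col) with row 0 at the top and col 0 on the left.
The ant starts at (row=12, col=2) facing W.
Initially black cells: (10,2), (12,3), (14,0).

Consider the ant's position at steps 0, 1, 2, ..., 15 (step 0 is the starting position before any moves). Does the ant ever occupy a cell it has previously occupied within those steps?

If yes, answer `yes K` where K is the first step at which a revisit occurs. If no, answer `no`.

Step 1: on WHITE (12,2): turn R to N, flip to black, move to (11,2). |black|=4 — new cell
Step 2: on WHITE (11,2): turn R to E, flip to black, move to (11,3). |black|=5 — new cell
Step 3: on WHITE (11,3): turn R to S, flip to black, move to (12,3). |black|=6 — new cell
Step 4: on BLACK (12,3): turn L to E, flip to white, move to (12,4). |black|=5 — new cell
Step 5: on WHITE (12,4): turn R to S, flip to black, move to (13,4). |black|=6 — new cell
Step 6: on WHITE (13,4): turn R to W, flip to black, move to (13,3). |black|=7 — new cell
Step 7: on WHITE (13,3): turn R to N, flip to black, move to (12,3). |black|=8 — REVISIT

Answer: yes 7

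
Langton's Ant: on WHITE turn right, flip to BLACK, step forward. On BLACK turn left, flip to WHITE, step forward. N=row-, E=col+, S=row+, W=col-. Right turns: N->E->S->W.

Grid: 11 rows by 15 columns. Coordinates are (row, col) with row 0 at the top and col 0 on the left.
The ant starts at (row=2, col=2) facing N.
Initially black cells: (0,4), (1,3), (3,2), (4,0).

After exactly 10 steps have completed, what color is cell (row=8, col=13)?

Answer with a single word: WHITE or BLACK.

Answer: WHITE

Derivation:
Step 1: on WHITE (2,2): turn R to E, flip to black, move to (2,3). |black|=5
Step 2: on WHITE (2,3): turn R to S, flip to black, move to (3,3). |black|=6
Step 3: on WHITE (3,3): turn R to W, flip to black, move to (3,2). |black|=7
Step 4: on BLACK (3,2): turn L to S, flip to white, move to (4,2). |black|=6
Step 5: on WHITE (4,2): turn R to W, flip to black, move to (4,1). |black|=7
Step 6: on WHITE (4,1): turn R to N, flip to black, move to (3,1). |black|=8
Step 7: on WHITE (3,1): turn R to E, flip to black, move to (3,2). |black|=9
Step 8: on WHITE (3,2): turn R to S, flip to black, move to (4,2). |black|=10
Step 9: on BLACK (4,2): turn L to E, flip to white, move to (4,3). |black|=9
Step 10: on WHITE (4,3): turn R to S, flip to black, move to (5,3). |black|=10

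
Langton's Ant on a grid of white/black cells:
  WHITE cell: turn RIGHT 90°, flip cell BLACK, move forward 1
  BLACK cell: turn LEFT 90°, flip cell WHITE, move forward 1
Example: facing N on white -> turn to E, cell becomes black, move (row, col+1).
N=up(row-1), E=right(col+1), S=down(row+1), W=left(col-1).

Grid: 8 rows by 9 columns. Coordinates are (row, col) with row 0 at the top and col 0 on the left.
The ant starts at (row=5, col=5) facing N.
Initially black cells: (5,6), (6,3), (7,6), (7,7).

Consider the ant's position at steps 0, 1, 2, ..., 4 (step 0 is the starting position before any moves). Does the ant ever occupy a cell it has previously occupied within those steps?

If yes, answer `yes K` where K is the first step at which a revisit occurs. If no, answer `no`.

Step 1: on WHITE (5,5): turn R to E, flip to black, move to (5,6). |black|=5 — new cell
Step 2: on BLACK (5,6): turn L to N, flip to white, move to (4,6). |black|=4 — new cell
Step 3: on WHITE (4,6): turn R to E, flip to black, move to (4,7). |black|=5 — new cell
Step 4: on WHITE (4,7): turn R to S, flip to black, move to (5,7). |black|=6 — new cell
No revisit within 4 steps.

Answer: no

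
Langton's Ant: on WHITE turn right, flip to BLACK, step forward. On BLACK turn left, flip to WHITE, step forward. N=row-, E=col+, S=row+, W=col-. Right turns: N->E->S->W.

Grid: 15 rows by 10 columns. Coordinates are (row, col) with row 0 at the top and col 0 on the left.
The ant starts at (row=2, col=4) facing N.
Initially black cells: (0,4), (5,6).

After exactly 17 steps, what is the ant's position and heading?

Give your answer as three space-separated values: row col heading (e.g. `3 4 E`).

Answer: 2 3 W

Derivation:
Step 1: on WHITE (2,4): turn R to E, flip to black, move to (2,5). |black|=3
Step 2: on WHITE (2,5): turn R to S, flip to black, move to (3,5). |black|=4
Step 3: on WHITE (3,5): turn R to W, flip to black, move to (3,4). |black|=5
Step 4: on WHITE (3,4): turn R to N, flip to black, move to (2,4). |black|=6
Step 5: on BLACK (2,4): turn L to W, flip to white, move to (2,3). |black|=5
Step 6: on WHITE (2,3): turn R to N, flip to black, move to (1,3). |black|=6
Step 7: on WHITE (1,3): turn R to E, flip to black, move to (1,4). |black|=7
Step 8: on WHITE (1,4): turn R to S, flip to black, move to (2,4). |black|=8
Step 9: on WHITE (2,4): turn R to W, flip to black, move to (2,3). |black|=9
Step 10: on BLACK (2,3): turn L to S, flip to white, move to (3,3). |black|=8
Step 11: on WHITE (3,3): turn R to W, flip to black, move to (3,2). |black|=9
Step 12: on WHITE (3,2): turn R to N, flip to black, move to (2,2). |black|=10
Step 13: on WHITE (2,2): turn R to E, flip to black, move to (2,3). |black|=11
Step 14: on WHITE (2,3): turn R to S, flip to black, move to (3,3). |black|=12
Step 15: on BLACK (3,3): turn L to E, flip to white, move to (3,4). |black|=11
Step 16: on BLACK (3,4): turn L to N, flip to white, move to (2,4). |black|=10
Step 17: on BLACK (2,4): turn L to W, flip to white, move to (2,3). |black|=9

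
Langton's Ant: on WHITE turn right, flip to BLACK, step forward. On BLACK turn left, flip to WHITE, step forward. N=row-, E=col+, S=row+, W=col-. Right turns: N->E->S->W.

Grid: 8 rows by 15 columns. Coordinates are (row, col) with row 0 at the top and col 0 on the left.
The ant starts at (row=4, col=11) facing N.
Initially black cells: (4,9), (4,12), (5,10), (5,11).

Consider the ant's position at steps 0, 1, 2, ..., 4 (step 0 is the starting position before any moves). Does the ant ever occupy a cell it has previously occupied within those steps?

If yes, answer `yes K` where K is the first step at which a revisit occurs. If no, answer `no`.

Answer: no

Derivation:
Step 1: on WHITE (4,11): turn R to E, flip to black, move to (4,12). |black|=5 — new cell
Step 2: on BLACK (4,12): turn L to N, flip to white, move to (3,12). |black|=4 — new cell
Step 3: on WHITE (3,12): turn R to E, flip to black, move to (3,13). |black|=5 — new cell
Step 4: on WHITE (3,13): turn R to S, flip to black, move to (4,13). |black|=6 — new cell
No revisit within 4 steps.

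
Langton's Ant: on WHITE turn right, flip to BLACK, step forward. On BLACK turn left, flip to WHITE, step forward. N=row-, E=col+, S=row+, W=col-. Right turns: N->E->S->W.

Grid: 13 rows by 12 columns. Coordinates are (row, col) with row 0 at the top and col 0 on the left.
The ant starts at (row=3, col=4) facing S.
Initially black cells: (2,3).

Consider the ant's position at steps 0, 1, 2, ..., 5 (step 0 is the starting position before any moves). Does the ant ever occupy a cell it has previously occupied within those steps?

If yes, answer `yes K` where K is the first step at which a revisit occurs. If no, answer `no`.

Answer: no

Derivation:
Step 1: on WHITE (3,4): turn R to W, flip to black, move to (3,3). |black|=2 — new cell
Step 2: on WHITE (3,3): turn R to N, flip to black, move to (2,3). |black|=3 — new cell
Step 3: on BLACK (2,3): turn L to W, flip to white, move to (2,2). |black|=2 — new cell
Step 4: on WHITE (2,2): turn R to N, flip to black, move to (1,2). |black|=3 — new cell
Step 5: on WHITE (1,2): turn R to E, flip to black, move to (1,3). |black|=4 — new cell
No revisit within 5 steps.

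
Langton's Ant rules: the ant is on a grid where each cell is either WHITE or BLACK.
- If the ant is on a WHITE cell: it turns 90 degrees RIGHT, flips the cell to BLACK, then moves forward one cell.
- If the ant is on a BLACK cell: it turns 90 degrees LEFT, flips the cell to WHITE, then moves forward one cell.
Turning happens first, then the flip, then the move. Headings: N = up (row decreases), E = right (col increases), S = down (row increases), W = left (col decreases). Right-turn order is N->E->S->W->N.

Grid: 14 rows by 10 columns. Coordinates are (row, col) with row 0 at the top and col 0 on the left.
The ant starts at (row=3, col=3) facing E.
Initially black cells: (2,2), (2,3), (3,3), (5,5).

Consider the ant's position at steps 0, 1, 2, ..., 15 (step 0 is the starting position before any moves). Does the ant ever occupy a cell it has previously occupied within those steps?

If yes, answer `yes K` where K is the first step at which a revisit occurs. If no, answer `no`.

Answer: yes 6

Derivation:
Step 1: on BLACK (3,3): turn L to N, flip to white, move to (2,3). |black|=3 — new cell
Step 2: on BLACK (2,3): turn L to W, flip to white, move to (2,2). |black|=2 — new cell
Step 3: on BLACK (2,2): turn L to S, flip to white, move to (3,2). |black|=1 — new cell
Step 4: on WHITE (3,2): turn R to W, flip to black, move to (3,1). |black|=2 — new cell
Step 5: on WHITE (3,1): turn R to N, flip to black, move to (2,1). |black|=3 — new cell
Step 6: on WHITE (2,1): turn R to E, flip to black, move to (2,2). |black|=4 — REVISIT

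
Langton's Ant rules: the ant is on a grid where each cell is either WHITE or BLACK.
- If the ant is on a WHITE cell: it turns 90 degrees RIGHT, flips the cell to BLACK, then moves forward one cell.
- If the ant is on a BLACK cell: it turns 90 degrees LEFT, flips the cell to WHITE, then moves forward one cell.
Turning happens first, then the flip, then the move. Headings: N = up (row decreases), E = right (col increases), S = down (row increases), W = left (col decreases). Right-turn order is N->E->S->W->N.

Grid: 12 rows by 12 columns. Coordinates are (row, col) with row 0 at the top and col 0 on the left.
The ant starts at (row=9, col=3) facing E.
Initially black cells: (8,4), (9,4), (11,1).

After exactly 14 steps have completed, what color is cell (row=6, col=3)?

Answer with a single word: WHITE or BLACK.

Step 1: on WHITE (9,3): turn R to S, flip to black, move to (10,3). |black|=4
Step 2: on WHITE (10,3): turn R to W, flip to black, move to (10,2). |black|=5
Step 3: on WHITE (10,2): turn R to N, flip to black, move to (9,2). |black|=6
Step 4: on WHITE (9,2): turn R to E, flip to black, move to (9,3). |black|=7
Step 5: on BLACK (9,3): turn L to N, flip to white, move to (8,3). |black|=6
Step 6: on WHITE (8,3): turn R to E, flip to black, move to (8,4). |black|=7
Step 7: on BLACK (8,4): turn L to N, flip to white, move to (7,4). |black|=6
Step 8: on WHITE (7,4): turn R to E, flip to black, move to (7,5). |black|=7
Step 9: on WHITE (7,5): turn R to S, flip to black, move to (8,5). |black|=8
Step 10: on WHITE (8,5): turn R to W, flip to black, move to (8,4). |black|=9
Step 11: on WHITE (8,4): turn R to N, flip to black, move to (7,4). |black|=10
Step 12: on BLACK (7,4): turn L to W, flip to white, move to (7,3). |black|=9
Step 13: on WHITE (7,3): turn R to N, flip to black, move to (6,3). |black|=10
Step 14: on WHITE (6,3): turn R to E, flip to black, move to (6,4). |black|=11

Answer: BLACK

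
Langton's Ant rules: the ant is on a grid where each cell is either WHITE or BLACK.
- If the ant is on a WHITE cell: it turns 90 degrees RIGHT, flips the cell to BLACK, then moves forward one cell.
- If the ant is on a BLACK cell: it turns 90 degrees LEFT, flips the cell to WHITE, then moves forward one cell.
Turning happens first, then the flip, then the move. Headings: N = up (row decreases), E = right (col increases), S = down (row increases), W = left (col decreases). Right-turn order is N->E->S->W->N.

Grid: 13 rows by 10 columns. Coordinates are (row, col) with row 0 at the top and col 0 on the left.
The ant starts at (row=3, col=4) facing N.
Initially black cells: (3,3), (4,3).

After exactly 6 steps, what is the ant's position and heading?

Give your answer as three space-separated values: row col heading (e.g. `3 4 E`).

Step 1: on WHITE (3,4): turn R to E, flip to black, move to (3,5). |black|=3
Step 2: on WHITE (3,5): turn R to S, flip to black, move to (4,5). |black|=4
Step 3: on WHITE (4,5): turn R to W, flip to black, move to (4,4). |black|=5
Step 4: on WHITE (4,4): turn R to N, flip to black, move to (3,4). |black|=6
Step 5: on BLACK (3,4): turn L to W, flip to white, move to (3,3). |black|=5
Step 6: on BLACK (3,3): turn L to S, flip to white, move to (4,3). |black|=4

Answer: 4 3 S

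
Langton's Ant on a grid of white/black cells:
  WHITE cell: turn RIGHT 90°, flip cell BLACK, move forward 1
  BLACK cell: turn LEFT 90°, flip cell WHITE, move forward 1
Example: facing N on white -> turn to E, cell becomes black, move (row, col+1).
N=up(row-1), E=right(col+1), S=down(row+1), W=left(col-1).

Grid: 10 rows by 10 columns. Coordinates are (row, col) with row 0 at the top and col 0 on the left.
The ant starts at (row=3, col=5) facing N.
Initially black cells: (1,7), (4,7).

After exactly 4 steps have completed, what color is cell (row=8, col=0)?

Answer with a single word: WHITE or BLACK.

Answer: WHITE

Derivation:
Step 1: on WHITE (3,5): turn R to E, flip to black, move to (3,6). |black|=3
Step 2: on WHITE (3,6): turn R to S, flip to black, move to (4,6). |black|=4
Step 3: on WHITE (4,6): turn R to W, flip to black, move to (4,5). |black|=5
Step 4: on WHITE (4,5): turn R to N, flip to black, move to (3,5). |black|=6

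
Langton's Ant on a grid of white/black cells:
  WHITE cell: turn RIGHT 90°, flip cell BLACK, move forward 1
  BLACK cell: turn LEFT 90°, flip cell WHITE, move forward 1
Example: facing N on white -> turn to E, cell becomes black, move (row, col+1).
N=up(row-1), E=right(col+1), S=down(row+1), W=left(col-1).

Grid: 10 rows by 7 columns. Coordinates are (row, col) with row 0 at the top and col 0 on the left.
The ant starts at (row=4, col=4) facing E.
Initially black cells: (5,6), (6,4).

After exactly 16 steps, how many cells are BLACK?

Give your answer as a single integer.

Step 1: on WHITE (4,4): turn R to S, flip to black, move to (5,4). |black|=3
Step 2: on WHITE (5,4): turn R to W, flip to black, move to (5,3). |black|=4
Step 3: on WHITE (5,3): turn R to N, flip to black, move to (4,3). |black|=5
Step 4: on WHITE (4,3): turn R to E, flip to black, move to (4,4). |black|=6
Step 5: on BLACK (4,4): turn L to N, flip to white, move to (3,4). |black|=5
Step 6: on WHITE (3,4): turn R to E, flip to black, move to (3,5). |black|=6
Step 7: on WHITE (3,5): turn R to S, flip to black, move to (4,5). |black|=7
Step 8: on WHITE (4,5): turn R to W, flip to black, move to (4,4). |black|=8
Step 9: on WHITE (4,4): turn R to N, flip to black, move to (3,4). |black|=9
Step 10: on BLACK (3,4): turn L to W, flip to white, move to (3,3). |black|=8
Step 11: on WHITE (3,3): turn R to N, flip to black, move to (2,3). |black|=9
Step 12: on WHITE (2,3): turn R to E, flip to black, move to (2,4). |black|=10
Step 13: on WHITE (2,4): turn R to S, flip to black, move to (3,4). |black|=11
Step 14: on WHITE (3,4): turn R to W, flip to black, move to (3,3). |black|=12
Step 15: on BLACK (3,3): turn L to S, flip to white, move to (4,3). |black|=11
Step 16: on BLACK (4,3): turn L to E, flip to white, move to (4,4). |black|=10

Answer: 10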